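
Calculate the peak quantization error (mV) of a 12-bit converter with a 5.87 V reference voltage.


The maximum quantization error is +/- LSB/2.
LSB = Vref / 2^n = 5.87 / 4096 = 0.00143311 V
Max error = LSB / 2 = 0.00143311 / 2 = 0.00071655 V
Max error = 0.7166 mV

0.7166 mV


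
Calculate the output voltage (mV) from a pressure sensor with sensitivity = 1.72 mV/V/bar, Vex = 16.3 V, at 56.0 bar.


Output = sensitivity * Vex * P.
Vout = 1.72 * 16.3 * 56.0
Vout = 28.036 * 56.0
Vout = 1570.02 mV

1570.02 mV


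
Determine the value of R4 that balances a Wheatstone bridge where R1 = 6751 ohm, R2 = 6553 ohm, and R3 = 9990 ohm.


At balance: R1*R4 = R2*R3, so R4 = R2*R3/R1.
R4 = 6553 * 9990 / 6751
R4 = 65464470 / 6751
R4 = 9697.0 ohm

9697.0 ohm


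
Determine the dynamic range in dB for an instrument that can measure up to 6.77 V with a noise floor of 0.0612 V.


Dynamic range = 20 * log10(Vmax / Vnoise).
DR = 20 * log10(6.77 / 0.0612)
DR = 20 * log10(110.62)
DR = 40.88 dB

40.88 dB


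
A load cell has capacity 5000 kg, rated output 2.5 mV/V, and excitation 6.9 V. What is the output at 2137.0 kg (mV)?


Vout = rated_output * Vex * (load / capacity).
Vout = 2.5 * 6.9 * (2137.0 / 5000)
Vout = 2.5 * 6.9 * 0.4274
Vout = 7.373 mV

7.373 mV


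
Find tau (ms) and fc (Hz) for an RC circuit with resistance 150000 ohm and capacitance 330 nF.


Time constant: tau = R * C.
tau = 150000 * 3.30e-07 = 0.0495 s
tau = 49.5 ms
Cutoff frequency: fc = 1 / (2*pi*R*C).
fc = 1 / (2*pi*0.0495) = 3.22 Hz

tau = 49.5 ms, fc = 3.22 Hz


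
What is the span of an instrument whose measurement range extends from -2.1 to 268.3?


Span = upper range - lower range.
Span = 268.3 - (-2.1)
Span = 270.4

270.4


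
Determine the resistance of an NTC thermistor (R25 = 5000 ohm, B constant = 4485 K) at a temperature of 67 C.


NTC thermistor equation: Rt = R25 * exp(B * (1/T - 1/T25)).
T in Kelvin: 340.15 K, T25 = 298.15 K
1/T - 1/T25 = 1/340.15 - 1/298.15 = -0.00041414
B * (1/T - 1/T25) = 4485 * -0.00041414 = -1.8574
Rt = 5000 * exp(-1.8574) = 780.4 ohm

780.4 ohm


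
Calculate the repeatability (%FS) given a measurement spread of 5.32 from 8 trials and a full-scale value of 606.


Repeatability = (spread / full scale) * 100%.
R = (5.32 / 606) * 100
R = 0.878 %FS

0.878 %FS


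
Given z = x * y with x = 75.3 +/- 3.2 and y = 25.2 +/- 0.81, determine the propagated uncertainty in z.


For a product z = x*y, the relative uncertainty is:
uz/z = sqrt((ux/x)^2 + (uy/y)^2)
Relative uncertainties: ux/x = 3.2/75.3 = 0.042497
uy/y = 0.81/25.2 = 0.032143
z = 75.3 * 25.2 = 1897.6
uz = 1897.6 * sqrt(0.042497^2 + 0.032143^2) = 101.109

101.109


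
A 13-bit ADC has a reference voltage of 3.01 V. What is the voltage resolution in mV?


The resolution (LSB) of an ADC is Vref / 2^n.
LSB = 3.01 / 2^13
LSB = 3.01 / 8192
LSB = 0.00036743 V = 0.36743164 mV

0.36743164 mV


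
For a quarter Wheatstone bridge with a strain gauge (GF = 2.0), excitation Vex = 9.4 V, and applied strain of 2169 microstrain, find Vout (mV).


Quarter bridge output: Vout = (GF * epsilon * Vex) / 4.
Vout = (2.0 * 2169e-6 * 9.4) / 4
Vout = 0.0407772 / 4 V
Vout = 0.0101943 V = 10.1943 mV

10.1943 mV


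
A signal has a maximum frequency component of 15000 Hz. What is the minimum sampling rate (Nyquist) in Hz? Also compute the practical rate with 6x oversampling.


By Nyquist theorem, fs_min = 2 * fmax.
fs_min = 2 * 15000 = 30000 Hz
Practical rate = 6 * fs_min = 6 * 30000 = 180000 Hz

fs_min = 30000 Hz, fs_practical = 180000 Hz


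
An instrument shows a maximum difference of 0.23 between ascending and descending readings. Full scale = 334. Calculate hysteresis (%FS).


Hysteresis = (max difference / full scale) * 100%.
H = (0.23 / 334) * 100
H = 0.069 %FS

0.069 %FS


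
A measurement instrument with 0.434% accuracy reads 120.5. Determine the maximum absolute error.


Absolute error = (accuracy% / 100) * reading.
Error = (0.434 / 100) * 120.5
Error = 0.00434 * 120.5
Error = 0.523

0.523


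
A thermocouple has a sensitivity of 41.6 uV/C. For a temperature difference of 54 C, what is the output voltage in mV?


The thermocouple output V = sensitivity * dT.
V = 41.6 uV/C * 54 C
V = 2246.4 uV
V = 2.246 mV

2.246 mV


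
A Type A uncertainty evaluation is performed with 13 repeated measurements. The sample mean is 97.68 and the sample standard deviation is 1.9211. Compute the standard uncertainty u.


The standard uncertainty for Type A evaluation is u = s / sqrt(n).
u = 1.9211 / sqrt(13)
u = 1.9211 / 3.6056
u = 0.5328

0.5328


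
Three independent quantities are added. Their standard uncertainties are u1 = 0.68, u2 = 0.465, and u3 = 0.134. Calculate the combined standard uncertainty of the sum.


For a sum of independent quantities, uc = sqrt(u1^2 + u2^2 + u3^2).
uc = sqrt(0.68^2 + 0.465^2 + 0.134^2)
uc = sqrt(0.4624 + 0.216225 + 0.017956)
uc = 0.8346

0.8346


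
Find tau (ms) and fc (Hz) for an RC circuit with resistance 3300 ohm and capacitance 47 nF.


Time constant: tau = R * C.
tau = 3300 * 4.70e-08 = 0.0001551 s
tau = 0.1551 ms
Cutoff frequency: fc = 1 / (2*pi*R*C).
fc = 1 / (2*pi*0.0001551) = 1026.14 Hz

tau = 0.1551 ms, fc = 1026.14 Hz


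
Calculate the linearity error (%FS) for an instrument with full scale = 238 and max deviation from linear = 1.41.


Linearity error = (max deviation / full scale) * 100%.
Linearity = (1.41 / 238) * 100
Linearity = 0.592 %FS

0.592 %FS


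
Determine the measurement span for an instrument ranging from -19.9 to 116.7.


Span = upper range - lower range.
Span = 116.7 - (-19.9)
Span = 136.6

136.6


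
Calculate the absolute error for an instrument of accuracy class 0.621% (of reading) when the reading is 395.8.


Absolute error = (accuracy% / 100) * reading.
Error = (0.621 / 100) * 395.8
Error = 0.00621 * 395.8
Error = 2.4579

2.4579


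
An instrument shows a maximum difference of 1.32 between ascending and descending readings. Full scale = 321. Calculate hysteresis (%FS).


Hysteresis = (max difference / full scale) * 100%.
H = (1.32 / 321) * 100
H = 0.411 %FS

0.411 %FS


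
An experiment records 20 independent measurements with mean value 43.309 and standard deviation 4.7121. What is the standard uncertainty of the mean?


The standard uncertainty for Type A evaluation is u = s / sqrt(n).
u = 4.7121 / sqrt(20)
u = 4.7121 / 4.4721
u = 1.0537

1.0537


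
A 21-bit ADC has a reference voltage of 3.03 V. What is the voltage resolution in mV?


The resolution (LSB) of an ADC is Vref / 2^n.
LSB = 3.03 / 2^21
LSB = 3.03 / 2097152
LSB = 1.44e-06 V = 0.00144482 mV

0.00144482 mV


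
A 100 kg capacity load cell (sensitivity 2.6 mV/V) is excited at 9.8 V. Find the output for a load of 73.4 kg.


Vout = rated_output * Vex * (load / capacity).
Vout = 2.6 * 9.8 * (73.4 / 100)
Vout = 2.6 * 9.8 * 0.734
Vout = 18.702 mV

18.702 mV


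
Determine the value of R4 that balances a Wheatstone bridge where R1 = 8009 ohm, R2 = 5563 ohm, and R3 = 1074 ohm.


At balance: R1*R4 = R2*R3, so R4 = R2*R3/R1.
R4 = 5563 * 1074 / 8009
R4 = 5974662 / 8009
R4 = 745.99 ohm

745.99 ohm


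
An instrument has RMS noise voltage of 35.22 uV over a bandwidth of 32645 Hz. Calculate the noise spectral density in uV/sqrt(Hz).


Noise spectral density = Vrms / sqrt(BW).
NSD = 35.22 / sqrt(32645)
NSD = 35.22 / 180.6793
NSD = 0.1949 uV/sqrt(Hz)

0.1949 uV/sqrt(Hz)


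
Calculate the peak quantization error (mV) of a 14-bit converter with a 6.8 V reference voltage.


The maximum quantization error is +/- LSB/2.
LSB = Vref / 2^n = 6.8 / 16384 = 0.00041504 V
Max error = LSB / 2 = 0.00041504 / 2 = 0.00020752 V
Max error = 0.2075 mV

0.2075 mV


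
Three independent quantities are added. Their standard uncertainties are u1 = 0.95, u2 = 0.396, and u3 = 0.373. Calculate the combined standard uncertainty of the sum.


For a sum of independent quantities, uc = sqrt(u1^2 + u2^2 + u3^2).
uc = sqrt(0.95^2 + 0.396^2 + 0.373^2)
uc = sqrt(0.9025 + 0.156816 + 0.139129)
uc = 1.0947

1.0947


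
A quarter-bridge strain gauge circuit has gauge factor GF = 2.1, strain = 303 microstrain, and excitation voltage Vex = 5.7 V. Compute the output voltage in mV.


Quarter bridge output: Vout = (GF * epsilon * Vex) / 4.
Vout = (2.1 * 303e-6 * 5.7) / 4
Vout = 0.00362691 / 4 V
Vout = 0.00090673 V = 0.9067 mV

0.9067 mV


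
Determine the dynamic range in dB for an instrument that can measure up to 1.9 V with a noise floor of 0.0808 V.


Dynamic range = 20 * log10(Vmax / Vnoise).
DR = 20 * log10(1.9 / 0.0808)
DR = 20 * log10(23.51)
DR = 27.43 dB

27.43 dB


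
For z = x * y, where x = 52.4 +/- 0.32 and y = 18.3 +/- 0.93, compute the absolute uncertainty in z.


For a product z = x*y, the relative uncertainty is:
uz/z = sqrt((ux/x)^2 + (uy/y)^2)
Relative uncertainties: ux/x = 0.32/52.4 = 0.006107
uy/y = 0.93/18.3 = 0.05082
z = 52.4 * 18.3 = 958.9
uz = 958.9 * sqrt(0.006107^2 + 0.05082^2) = 49.083

49.083


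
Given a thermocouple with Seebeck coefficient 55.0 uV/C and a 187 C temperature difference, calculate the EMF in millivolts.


The thermocouple output V = sensitivity * dT.
V = 55.0 uV/C * 187 C
V = 10285.0 uV
V = 10.285 mV

10.285 mV


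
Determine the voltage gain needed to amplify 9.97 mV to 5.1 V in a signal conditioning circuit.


Gain = Vout / Vin (converting to same units).
G = 5.1 V / 9.97 mV
G = 5100.0 mV / 9.97 mV
G = 511.53

511.53


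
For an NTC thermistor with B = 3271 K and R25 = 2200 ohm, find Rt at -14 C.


NTC thermistor equation: Rt = R25 * exp(B * (1/T - 1/T25)).
T in Kelvin: 259.15 K, T25 = 298.15 K
1/T - 1/T25 = 1/259.15 - 1/298.15 = 0.00050475
B * (1/T - 1/T25) = 3271 * 0.00050475 = 1.651
Rt = 2200 * exp(1.651) = 11467.3 ohm

11467.3 ohm


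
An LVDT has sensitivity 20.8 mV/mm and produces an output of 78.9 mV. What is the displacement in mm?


Displacement = Vout / sensitivity.
d = 78.9 / 20.8
d = 3.793 mm

3.793 mm


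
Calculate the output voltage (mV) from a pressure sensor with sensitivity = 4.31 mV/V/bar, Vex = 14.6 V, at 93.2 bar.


Output = sensitivity * Vex * P.
Vout = 4.31 * 14.6 * 93.2
Vout = 62.926 * 93.2
Vout = 5864.7 mV

5864.7 mV


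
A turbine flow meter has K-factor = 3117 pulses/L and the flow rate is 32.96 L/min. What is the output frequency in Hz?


Frequency = K * Q / 60 (converting L/min to L/s).
f = 3117 * 32.96 / 60
f = 102736.32 / 60
f = 1712.27 Hz

1712.27 Hz


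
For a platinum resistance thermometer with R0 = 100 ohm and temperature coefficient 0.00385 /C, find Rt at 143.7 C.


The RTD equation: Rt = R0 * (1 + alpha * T).
Rt = 100 * (1 + 0.00385 * 143.7)
Rt = 100 * (1 + 0.553245)
Rt = 100 * 1.553245
Rt = 155.325 ohm

155.325 ohm


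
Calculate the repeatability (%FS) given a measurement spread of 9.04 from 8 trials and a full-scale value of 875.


Repeatability = (spread / full scale) * 100%.
R = (9.04 / 875) * 100
R = 1.033 %FS

1.033 %FS


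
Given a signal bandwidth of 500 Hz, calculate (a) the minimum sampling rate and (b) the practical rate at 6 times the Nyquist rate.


By Nyquist theorem, fs_min = 2 * fmax.
fs_min = 2 * 500 = 1000 Hz
Practical rate = 6 * fs_min = 6 * 1000 = 6000 Hz

fs_min = 1000 Hz, fs_practical = 6000 Hz


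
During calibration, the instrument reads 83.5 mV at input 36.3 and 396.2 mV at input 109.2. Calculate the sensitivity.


Sensitivity = (y2 - y1) / (x2 - x1).
S = (396.2 - 83.5) / (109.2 - 36.3)
S = 312.7 / 72.9
S = 4.2894 mV/unit

4.2894 mV/unit


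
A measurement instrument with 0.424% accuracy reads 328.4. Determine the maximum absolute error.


Absolute error = (accuracy% / 100) * reading.
Error = (0.424 / 100) * 328.4
Error = 0.00424 * 328.4
Error = 1.3924

1.3924


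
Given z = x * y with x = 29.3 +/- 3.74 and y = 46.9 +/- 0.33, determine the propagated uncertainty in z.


For a product z = x*y, the relative uncertainty is:
uz/z = sqrt((ux/x)^2 + (uy/y)^2)
Relative uncertainties: ux/x = 3.74/29.3 = 0.127645
uy/y = 0.33/46.9 = 0.007036
z = 29.3 * 46.9 = 1374.2
uz = 1374.2 * sqrt(0.127645^2 + 0.007036^2) = 175.672

175.672


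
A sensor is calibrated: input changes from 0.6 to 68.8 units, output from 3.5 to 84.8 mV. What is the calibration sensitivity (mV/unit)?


Sensitivity = (y2 - y1) / (x2 - x1).
S = (84.8 - 3.5) / (68.8 - 0.6)
S = 81.3 / 68.2
S = 1.1921 mV/unit

1.1921 mV/unit


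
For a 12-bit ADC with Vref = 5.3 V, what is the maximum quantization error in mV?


The maximum quantization error is +/- LSB/2.
LSB = Vref / 2^n = 5.3 / 4096 = 0.00129395 V
Max error = LSB / 2 = 0.00129395 / 2 = 0.00064697 V
Max error = 0.647 mV

0.647 mV


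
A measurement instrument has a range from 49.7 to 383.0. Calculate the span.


Span = upper range - lower range.
Span = 383.0 - (49.7)
Span = 333.3

333.3


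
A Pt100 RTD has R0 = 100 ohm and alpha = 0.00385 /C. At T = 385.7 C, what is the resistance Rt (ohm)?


The RTD equation: Rt = R0 * (1 + alpha * T).
Rt = 100 * (1 + 0.00385 * 385.7)
Rt = 100 * (1 + 1.484945)
Rt = 100 * 2.484945
Rt = 248.494 ohm

248.494 ohm


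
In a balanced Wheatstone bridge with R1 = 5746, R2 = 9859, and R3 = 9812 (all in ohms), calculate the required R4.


At balance: R1*R4 = R2*R3, so R4 = R2*R3/R1.
R4 = 9859 * 9812 / 5746
R4 = 96736508 / 5746
R4 = 16835.45 ohm

16835.45 ohm


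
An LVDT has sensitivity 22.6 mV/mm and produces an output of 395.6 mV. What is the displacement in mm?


Displacement = Vout / sensitivity.
d = 395.6 / 22.6
d = 17.504 mm

17.504 mm


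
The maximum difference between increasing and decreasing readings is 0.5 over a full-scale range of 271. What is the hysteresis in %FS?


Hysteresis = (max difference / full scale) * 100%.
H = (0.5 / 271) * 100
H = 0.185 %FS

0.185 %FS


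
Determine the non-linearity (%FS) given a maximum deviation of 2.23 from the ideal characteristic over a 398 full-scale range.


Linearity error = (max deviation / full scale) * 100%.
Linearity = (2.23 / 398) * 100
Linearity = 0.56 %FS

0.56 %FS


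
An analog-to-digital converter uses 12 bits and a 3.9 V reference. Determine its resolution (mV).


The resolution (LSB) of an ADC is Vref / 2^n.
LSB = 3.9 / 2^12
LSB = 3.9 / 4096
LSB = 0.00095215 V = 0.95214844 mV

0.95214844 mV


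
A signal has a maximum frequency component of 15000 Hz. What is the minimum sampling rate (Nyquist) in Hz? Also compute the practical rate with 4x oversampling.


By Nyquist theorem, fs_min = 2 * fmax.
fs_min = 2 * 15000 = 30000 Hz
Practical rate = 4 * fs_min = 4 * 30000 = 120000 Hz

fs_min = 30000 Hz, fs_practical = 120000 Hz


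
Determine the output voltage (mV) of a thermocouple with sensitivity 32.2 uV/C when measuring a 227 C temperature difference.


The thermocouple output V = sensitivity * dT.
V = 32.2 uV/C * 227 C
V = 7309.4 uV
V = 7.309 mV

7.309 mV


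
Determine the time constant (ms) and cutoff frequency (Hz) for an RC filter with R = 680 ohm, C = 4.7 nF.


Time constant: tau = R * C.
tau = 680 * 4.70e-09 = 3.196e-06 s
tau = 0.0032 ms
Cutoff frequency: fc = 1 / (2*pi*R*C).
fc = 1 / (2*pi*3.196e-06) = 49798.17 Hz

tau = 0.0032 ms, fc = 49798.17 Hz


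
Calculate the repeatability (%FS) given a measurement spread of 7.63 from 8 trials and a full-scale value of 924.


Repeatability = (spread / full scale) * 100%.
R = (7.63 / 924) * 100
R = 0.826 %FS

0.826 %FS


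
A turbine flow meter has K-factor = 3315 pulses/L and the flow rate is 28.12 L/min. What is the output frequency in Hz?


Frequency = K * Q / 60 (converting L/min to L/s).
f = 3315 * 28.12 / 60
f = 93217.8 / 60
f = 1553.63 Hz

1553.63 Hz


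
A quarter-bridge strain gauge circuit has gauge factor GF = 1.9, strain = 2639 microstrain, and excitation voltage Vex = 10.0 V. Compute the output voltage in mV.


Quarter bridge output: Vout = (GF * epsilon * Vex) / 4.
Vout = (1.9 * 2639e-6 * 10.0) / 4
Vout = 0.050141 / 4 V
Vout = 0.01253525 V = 12.5352 mV

12.5352 mV


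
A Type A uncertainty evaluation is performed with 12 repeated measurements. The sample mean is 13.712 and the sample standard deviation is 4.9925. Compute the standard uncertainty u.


The standard uncertainty for Type A evaluation is u = s / sqrt(n).
u = 4.9925 / sqrt(12)
u = 4.9925 / 3.4641
u = 1.4412

1.4412


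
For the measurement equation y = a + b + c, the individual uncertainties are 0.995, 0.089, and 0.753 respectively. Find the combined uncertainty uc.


For a sum of independent quantities, uc = sqrt(u1^2 + u2^2 + u3^2).
uc = sqrt(0.995^2 + 0.089^2 + 0.753^2)
uc = sqrt(0.990025 + 0.007921 + 0.567009)
uc = 1.251

1.251


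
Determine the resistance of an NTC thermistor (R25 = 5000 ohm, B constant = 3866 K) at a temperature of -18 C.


NTC thermistor equation: Rt = R25 * exp(B * (1/T - 1/T25)).
T in Kelvin: 255.15 K, T25 = 298.15 K
1/T - 1/T25 = 1/255.15 - 1/298.15 = 0.00056525
B * (1/T - 1/T25) = 3866 * 0.00056525 = 2.1852
Rt = 5000 * exp(2.1852) = 44464.1 ohm

44464.1 ohm


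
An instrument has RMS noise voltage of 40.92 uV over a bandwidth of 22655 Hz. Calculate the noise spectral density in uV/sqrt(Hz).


Noise spectral density = Vrms / sqrt(BW).
NSD = 40.92 / sqrt(22655)
NSD = 40.92 / 150.5158
NSD = 0.2719 uV/sqrt(Hz)

0.2719 uV/sqrt(Hz)


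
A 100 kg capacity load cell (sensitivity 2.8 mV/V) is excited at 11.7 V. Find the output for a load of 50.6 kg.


Vout = rated_output * Vex * (load / capacity).
Vout = 2.8 * 11.7 * (50.6 / 100)
Vout = 2.8 * 11.7 * 0.506
Vout = 16.577 mV

16.577 mV


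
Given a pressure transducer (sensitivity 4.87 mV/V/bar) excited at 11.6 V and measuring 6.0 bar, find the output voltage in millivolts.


Output = sensitivity * Vex * P.
Vout = 4.87 * 11.6 * 6.0
Vout = 56.492 * 6.0
Vout = 338.95 mV

338.95 mV


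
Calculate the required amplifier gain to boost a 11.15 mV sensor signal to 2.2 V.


Gain = Vout / Vin (converting to same units).
G = 2.2 V / 11.15 mV
G = 2200.0 mV / 11.15 mV
G = 197.31

197.31


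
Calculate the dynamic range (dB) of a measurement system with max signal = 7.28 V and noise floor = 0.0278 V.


Dynamic range = 20 * log10(Vmax / Vnoise).
DR = 20 * log10(7.28 / 0.0278)
DR = 20 * log10(261.87)
DR = 48.36 dB

48.36 dB


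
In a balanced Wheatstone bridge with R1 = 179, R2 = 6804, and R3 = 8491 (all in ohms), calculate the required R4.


At balance: R1*R4 = R2*R3, so R4 = R2*R3/R1.
R4 = 6804 * 8491 / 179
R4 = 57772764 / 179
R4 = 322752.87 ohm

322752.87 ohm


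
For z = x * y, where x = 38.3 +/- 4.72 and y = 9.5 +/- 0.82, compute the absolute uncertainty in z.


For a product z = x*y, the relative uncertainty is:
uz/z = sqrt((ux/x)^2 + (uy/y)^2)
Relative uncertainties: ux/x = 4.72/38.3 = 0.123238
uy/y = 0.82/9.5 = 0.086316
z = 38.3 * 9.5 = 363.8
uz = 363.8 * sqrt(0.123238^2 + 0.086316^2) = 54.745

54.745


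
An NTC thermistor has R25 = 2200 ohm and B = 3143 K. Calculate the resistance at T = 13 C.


NTC thermistor equation: Rt = R25 * exp(B * (1/T - 1/T25)).
T in Kelvin: 286.15 K, T25 = 298.15 K
1/T - 1/T25 = 1/286.15 - 1/298.15 = 0.00014065
B * (1/T - 1/T25) = 3143 * 0.00014065 = 0.4421
Rt = 2200 * exp(0.4421) = 3423.1 ohm

3423.1 ohm


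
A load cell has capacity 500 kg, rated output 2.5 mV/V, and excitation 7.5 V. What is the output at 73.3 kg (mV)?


Vout = rated_output * Vex * (load / capacity).
Vout = 2.5 * 7.5 * (73.3 / 500)
Vout = 2.5 * 7.5 * 0.1466
Vout = 2.749 mV

2.749 mV


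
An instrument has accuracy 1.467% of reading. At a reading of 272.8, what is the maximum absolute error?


Absolute error = (accuracy% / 100) * reading.
Error = (1.467 / 100) * 272.8
Error = 0.01467 * 272.8
Error = 4.002

4.002


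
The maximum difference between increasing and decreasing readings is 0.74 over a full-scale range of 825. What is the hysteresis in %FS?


Hysteresis = (max difference / full scale) * 100%.
H = (0.74 / 825) * 100
H = 0.09 %FS

0.09 %FS


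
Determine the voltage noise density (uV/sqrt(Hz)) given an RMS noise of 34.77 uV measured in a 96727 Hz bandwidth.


Noise spectral density = Vrms / sqrt(BW).
NSD = 34.77 / sqrt(96727)
NSD = 34.77 / 311.0096
NSD = 0.1118 uV/sqrt(Hz)

0.1118 uV/sqrt(Hz)


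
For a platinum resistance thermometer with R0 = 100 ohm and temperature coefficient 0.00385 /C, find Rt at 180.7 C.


The RTD equation: Rt = R0 * (1 + alpha * T).
Rt = 100 * (1 + 0.00385 * 180.7)
Rt = 100 * (1 + 0.695695)
Rt = 100 * 1.695695
Rt = 169.57 ohm

169.57 ohm


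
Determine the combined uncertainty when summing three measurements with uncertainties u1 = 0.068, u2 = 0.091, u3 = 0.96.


For a sum of independent quantities, uc = sqrt(u1^2 + u2^2 + u3^2).
uc = sqrt(0.068^2 + 0.091^2 + 0.96^2)
uc = sqrt(0.004624 + 0.008281 + 0.9216)
uc = 0.9667

0.9667


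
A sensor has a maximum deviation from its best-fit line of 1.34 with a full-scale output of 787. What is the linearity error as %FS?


Linearity error = (max deviation / full scale) * 100%.
Linearity = (1.34 / 787) * 100
Linearity = 0.17 %FS

0.17 %FS


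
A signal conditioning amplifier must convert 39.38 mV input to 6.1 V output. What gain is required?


Gain = Vout / Vin (converting to same units).
G = 6.1 V / 39.38 mV
G = 6100.0 mV / 39.38 mV
G = 154.9

154.9


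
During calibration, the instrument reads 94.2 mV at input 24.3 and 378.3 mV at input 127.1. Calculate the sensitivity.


Sensitivity = (y2 - y1) / (x2 - x1).
S = (378.3 - 94.2) / (127.1 - 24.3)
S = 284.1 / 102.8
S = 2.7636 mV/unit

2.7636 mV/unit


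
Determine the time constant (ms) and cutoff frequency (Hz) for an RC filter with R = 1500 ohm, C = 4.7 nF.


Time constant: tau = R * C.
tau = 1500 * 4.70e-09 = 7.05e-06 s
tau = 0.0071 ms
Cutoff frequency: fc = 1 / (2*pi*R*C).
fc = 1 / (2*pi*7.05e-06) = 22575.17 Hz

tau = 0.0071 ms, fc = 22575.17 Hz


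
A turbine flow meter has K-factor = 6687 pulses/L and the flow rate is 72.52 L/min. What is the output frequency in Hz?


Frequency = K * Q / 60 (converting L/min to L/s).
f = 6687 * 72.52 / 60
f = 484941.24 / 60
f = 8082.35 Hz

8082.35 Hz


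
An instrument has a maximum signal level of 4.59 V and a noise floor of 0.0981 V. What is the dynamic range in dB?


Dynamic range = 20 * log10(Vmax / Vnoise).
DR = 20 * log10(4.59 / 0.0981)
DR = 20 * log10(46.79)
DR = 33.4 dB

33.4 dB


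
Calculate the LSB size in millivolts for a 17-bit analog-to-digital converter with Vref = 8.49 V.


The resolution (LSB) of an ADC is Vref / 2^n.
LSB = 8.49 / 2^17
LSB = 8.49 / 131072
LSB = 6.477e-05 V = 0.06477356 mV

0.06477356 mV


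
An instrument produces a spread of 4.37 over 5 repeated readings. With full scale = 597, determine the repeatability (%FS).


Repeatability = (spread / full scale) * 100%.
R = (4.37 / 597) * 100
R = 0.732 %FS

0.732 %FS


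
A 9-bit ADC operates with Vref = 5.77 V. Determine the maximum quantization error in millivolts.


The maximum quantization error is +/- LSB/2.
LSB = Vref / 2^n = 5.77 / 512 = 0.01126953 V
Max error = LSB / 2 = 0.01126953 / 2 = 0.00563477 V
Max error = 5.6348 mV

5.6348 mV


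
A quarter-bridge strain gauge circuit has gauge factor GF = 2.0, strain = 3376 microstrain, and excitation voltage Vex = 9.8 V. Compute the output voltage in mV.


Quarter bridge output: Vout = (GF * epsilon * Vex) / 4.
Vout = (2.0 * 3376e-6 * 9.8) / 4
Vout = 0.0661696 / 4 V
Vout = 0.0165424 V = 16.5424 mV

16.5424 mV


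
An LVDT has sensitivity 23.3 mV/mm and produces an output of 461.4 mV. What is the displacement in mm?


Displacement = Vout / sensitivity.
d = 461.4 / 23.3
d = 19.803 mm

19.803 mm


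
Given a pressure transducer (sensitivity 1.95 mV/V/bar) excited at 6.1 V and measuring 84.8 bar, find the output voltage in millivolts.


Output = sensitivity * Vex * P.
Vout = 1.95 * 6.1 * 84.8
Vout = 11.895 * 84.8
Vout = 1008.7 mV

1008.7 mV


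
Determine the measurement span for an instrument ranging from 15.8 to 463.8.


Span = upper range - lower range.
Span = 463.8 - (15.8)
Span = 448.0

448.0


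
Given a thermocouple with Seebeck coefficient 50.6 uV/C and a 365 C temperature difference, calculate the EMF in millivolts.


The thermocouple output V = sensitivity * dT.
V = 50.6 uV/C * 365 C
V = 18469.0 uV
V = 18.469 mV

18.469 mV


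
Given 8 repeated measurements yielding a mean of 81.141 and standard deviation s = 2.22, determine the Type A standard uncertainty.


The standard uncertainty for Type A evaluation is u = s / sqrt(n).
u = 2.22 / sqrt(8)
u = 2.22 / 2.8284
u = 0.7849

0.7849


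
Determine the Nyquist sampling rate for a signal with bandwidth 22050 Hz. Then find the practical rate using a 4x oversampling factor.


By Nyquist theorem, fs_min = 2 * fmax.
fs_min = 2 * 22050 = 44100 Hz
Practical rate = 4 * fs_min = 4 * 44100 = 176400 Hz

fs_min = 44100 Hz, fs_practical = 176400 Hz


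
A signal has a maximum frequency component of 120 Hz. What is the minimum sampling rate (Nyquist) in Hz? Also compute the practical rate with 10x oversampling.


By Nyquist theorem, fs_min = 2 * fmax.
fs_min = 2 * 120 = 240 Hz
Practical rate = 10 * fs_min = 10 * 240 = 2400 Hz

fs_min = 240 Hz, fs_practical = 2400 Hz


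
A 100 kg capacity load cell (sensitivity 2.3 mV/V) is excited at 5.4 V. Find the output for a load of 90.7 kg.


Vout = rated_output * Vex * (load / capacity).
Vout = 2.3 * 5.4 * (90.7 / 100)
Vout = 2.3 * 5.4 * 0.907
Vout = 11.265 mV

11.265 mV


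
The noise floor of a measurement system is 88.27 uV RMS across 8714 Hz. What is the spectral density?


Noise spectral density = Vrms / sqrt(BW).
NSD = 88.27 / sqrt(8714)
NSD = 88.27 / 93.3488
NSD = 0.9456 uV/sqrt(Hz)

0.9456 uV/sqrt(Hz)


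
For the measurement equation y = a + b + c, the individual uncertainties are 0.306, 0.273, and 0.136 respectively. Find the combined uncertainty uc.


For a sum of independent quantities, uc = sqrt(u1^2 + u2^2 + u3^2).
uc = sqrt(0.306^2 + 0.273^2 + 0.136^2)
uc = sqrt(0.093636 + 0.074529 + 0.018496)
uc = 0.432

0.432


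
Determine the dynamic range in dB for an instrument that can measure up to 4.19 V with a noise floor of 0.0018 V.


Dynamic range = 20 * log10(Vmax / Vnoise).
DR = 20 * log10(4.19 / 0.0018)
DR = 20 * log10(2327.78)
DR = 67.34 dB

67.34 dB


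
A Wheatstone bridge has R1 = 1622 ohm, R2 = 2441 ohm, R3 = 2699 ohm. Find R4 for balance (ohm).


At balance: R1*R4 = R2*R3, so R4 = R2*R3/R1.
R4 = 2441 * 2699 / 1622
R4 = 6588259 / 1622
R4 = 4061.81 ohm

4061.81 ohm


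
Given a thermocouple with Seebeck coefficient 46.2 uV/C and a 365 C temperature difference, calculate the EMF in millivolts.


The thermocouple output V = sensitivity * dT.
V = 46.2 uV/C * 365 C
V = 16863.0 uV
V = 16.863 mV

16.863 mV


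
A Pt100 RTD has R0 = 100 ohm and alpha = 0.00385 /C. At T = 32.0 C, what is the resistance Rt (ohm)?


The RTD equation: Rt = R0 * (1 + alpha * T).
Rt = 100 * (1 + 0.00385 * 32.0)
Rt = 100 * (1 + 0.1232)
Rt = 100 * 1.1232
Rt = 112.32 ohm

112.32 ohm


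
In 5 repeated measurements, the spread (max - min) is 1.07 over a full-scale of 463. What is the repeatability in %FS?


Repeatability = (spread / full scale) * 100%.
R = (1.07 / 463) * 100
R = 0.231 %FS

0.231 %FS


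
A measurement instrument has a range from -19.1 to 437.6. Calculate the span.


Span = upper range - lower range.
Span = 437.6 - (-19.1)
Span = 456.7

456.7


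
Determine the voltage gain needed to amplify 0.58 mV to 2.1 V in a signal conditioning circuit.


Gain = Vout / Vin (converting to same units).
G = 2.1 V / 0.58 mV
G = 2100.0 mV / 0.58 mV
G = 3620.69

3620.69


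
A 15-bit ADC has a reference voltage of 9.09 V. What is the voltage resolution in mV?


The resolution (LSB) of an ADC is Vref / 2^n.
LSB = 9.09 / 2^15
LSB = 9.09 / 32768
LSB = 0.0002774 V = 0.27740479 mV

0.27740479 mV


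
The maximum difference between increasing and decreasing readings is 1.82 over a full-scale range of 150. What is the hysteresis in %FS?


Hysteresis = (max difference / full scale) * 100%.
H = (1.82 / 150) * 100
H = 1.213 %FS

1.213 %FS


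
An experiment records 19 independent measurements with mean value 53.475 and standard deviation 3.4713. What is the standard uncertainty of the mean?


The standard uncertainty for Type A evaluation is u = s / sqrt(n).
u = 3.4713 / sqrt(19)
u = 3.4713 / 4.3589
u = 0.7964

0.7964


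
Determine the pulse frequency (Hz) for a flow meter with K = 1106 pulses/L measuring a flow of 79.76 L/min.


Frequency = K * Q / 60 (converting L/min to L/s).
f = 1106 * 79.76 / 60
f = 88214.56 / 60
f = 1470.24 Hz

1470.24 Hz


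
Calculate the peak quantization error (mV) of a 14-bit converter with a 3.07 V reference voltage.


The maximum quantization error is +/- LSB/2.
LSB = Vref / 2^n = 3.07 / 16384 = 0.00018738 V
Max error = LSB / 2 = 0.00018738 / 2 = 9.369e-05 V
Max error = 0.0937 mV

0.0937 mV


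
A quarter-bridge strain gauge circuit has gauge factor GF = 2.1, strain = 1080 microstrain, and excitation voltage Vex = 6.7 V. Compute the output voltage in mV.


Quarter bridge output: Vout = (GF * epsilon * Vex) / 4.
Vout = (2.1 * 1080e-6 * 6.7) / 4
Vout = 0.0151956 / 4 V
Vout = 0.0037989 V = 3.7989 mV

3.7989 mV


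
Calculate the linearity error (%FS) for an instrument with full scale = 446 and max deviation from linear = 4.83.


Linearity error = (max deviation / full scale) * 100%.
Linearity = (4.83 / 446) * 100
Linearity = 1.083 %FS

1.083 %FS


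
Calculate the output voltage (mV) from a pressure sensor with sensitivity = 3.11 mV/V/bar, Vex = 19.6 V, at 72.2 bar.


Output = sensitivity * Vex * P.
Vout = 3.11 * 19.6 * 72.2
Vout = 60.956 * 72.2
Vout = 4401.02 mV

4401.02 mV


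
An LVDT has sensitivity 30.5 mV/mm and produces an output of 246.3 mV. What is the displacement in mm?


Displacement = Vout / sensitivity.
d = 246.3 / 30.5
d = 8.075 mm

8.075 mm


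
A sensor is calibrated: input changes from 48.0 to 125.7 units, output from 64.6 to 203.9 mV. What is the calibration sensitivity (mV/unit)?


Sensitivity = (y2 - y1) / (x2 - x1).
S = (203.9 - 64.6) / (125.7 - 48.0)
S = 139.3 / 77.7
S = 1.7928 mV/unit

1.7928 mV/unit


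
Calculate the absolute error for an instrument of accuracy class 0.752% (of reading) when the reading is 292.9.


Absolute error = (accuracy% / 100) * reading.
Error = (0.752 / 100) * 292.9
Error = 0.00752 * 292.9
Error = 2.2026

2.2026


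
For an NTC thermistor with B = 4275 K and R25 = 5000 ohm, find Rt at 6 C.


NTC thermistor equation: Rt = R25 * exp(B * (1/T - 1/T25)).
T in Kelvin: 279.15 K, T25 = 298.15 K
1/T - 1/T25 = 1/279.15 - 1/298.15 = 0.00022829
B * (1/T - 1/T25) = 4275 * 0.00022829 = 0.9759
Rt = 5000 * exp(0.9759) = 13268.1 ohm

13268.1 ohm


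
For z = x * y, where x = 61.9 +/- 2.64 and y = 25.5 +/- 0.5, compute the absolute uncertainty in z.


For a product z = x*y, the relative uncertainty is:
uz/z = sqrt((ux/x)^2 + (uy/y)^2)
Relative uncertainties: ux/x = 2.64/61.9 = 0.042649
uy/y = 0.5/25.5 = 0.019608
z = 61.9 * 25.5 = 1578.5
uz = 1578.5 * sqrt(0.042649^2 + 0.019608^2) = 74.094

74.094


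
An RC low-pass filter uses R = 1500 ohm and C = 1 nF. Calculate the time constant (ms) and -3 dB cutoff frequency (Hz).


Time constant: tau = R * C.
tau = 1500 * 1.00e-09 = 1.5e-06 s
tau = 0.0015 ms
Cutoff frequency: fc = 1 / (2*pi*R*C).
fc = 1 / (2*pi*1.5e-06) = 106103.3 Hz

tau = 0.0015 ms, fc = 106103.3 Hz


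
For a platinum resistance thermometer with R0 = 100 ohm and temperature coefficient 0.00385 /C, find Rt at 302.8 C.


The RTD equation: Rt = R0 * (1 + alpha * T).
Rt = 100 * (1 + 0.00385 * 302.8)
Rt = 100 * (1 + 1.16578)
Rt = 100 * 2.16578
Rt = 216.578 ohm

216.578 ohm


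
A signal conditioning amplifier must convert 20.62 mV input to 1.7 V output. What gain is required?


Gain = Vout / Vin (converting to same units).
G = 1.7 V / 20.62 mV
G = 1700.0 mV / 20.62 mV
G = 82.44

82.44


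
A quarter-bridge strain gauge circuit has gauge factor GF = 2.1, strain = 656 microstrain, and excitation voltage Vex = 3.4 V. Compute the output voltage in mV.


Quarter bridge output: Vout = (GF * epsilon * Vex) / 4.
Vout = (2.1 * 656e-6 * 3.4) / 4
Vout = 0.00468384 / 4 V
Vout = 0.00117096 V = 1.171 mV

1.171 mV


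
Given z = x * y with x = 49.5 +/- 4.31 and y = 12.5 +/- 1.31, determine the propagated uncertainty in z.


For a product z = x*y, the relative uncertainty is:
uz/z = sqrt((ux/x)^2 + (uy/y)^2)
Relative uncertainties: ux/x = 4.31/49.5 = 0.087071
uy/y = 1.31/12.5 = 0.1048
z = 49.5 * 12.5 = 618.8
uz = 618.8 * sqrt(0.087071^2 + 0.1048^2) = 84.305

84.305


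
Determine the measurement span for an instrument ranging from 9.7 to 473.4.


Span = upper range - lower range.
Span = 473.4 - (9.7)
Span = 463.7

463.7


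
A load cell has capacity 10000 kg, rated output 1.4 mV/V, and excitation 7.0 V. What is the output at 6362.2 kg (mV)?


Vout = rated_output * Vex * (load / capacity).
Vout = 1.4 * 7.0 * (6362.2 / 10000)
Vout = 1.4 * 7.0 * 0.63622
Vout = 6.235 mV

6.235 mV


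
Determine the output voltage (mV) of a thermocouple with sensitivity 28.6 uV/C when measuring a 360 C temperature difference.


The thermocouple output V = sensitivity * dT.
V = 28.6 uV/C * 360 C
V = 10296.0 uV
V = 10.296 mV

10.296 mV


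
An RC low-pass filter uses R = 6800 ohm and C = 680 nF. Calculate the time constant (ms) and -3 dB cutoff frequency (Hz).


Time constant: tau = R * C.
tau = 6800 * 6.80e-07 = 0.004624 s
tau = 4.624 ms
Cutoff frequency: fc = 1 / (2*pi*R*C).
fc = 1 / (2*pi*0.004624) = 34.42 Hz

tau = 4.624 ms, fc = 34.42 Hz


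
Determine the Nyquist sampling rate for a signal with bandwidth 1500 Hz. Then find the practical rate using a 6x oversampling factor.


By Nyquist theorem, fs_min = 2 * fmax.
fs_min = 2 * 1500 = 3000 Hz
Practical rate = 6 * fs_min = 6 * 3000 = 18000 Hz

fs_min = 3000 Hz, fs_practical = 18000 Hz


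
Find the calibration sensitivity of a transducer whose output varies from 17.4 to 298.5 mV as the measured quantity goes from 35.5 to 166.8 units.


Sensitivity = (y2 - y1) / (x2 - x1).
S = (298.5 - 17.4) / (166.8 - 35.5)
S = 281.1 / 131.3
S = 2.1409 mV/unit

2.1409 mV/unit


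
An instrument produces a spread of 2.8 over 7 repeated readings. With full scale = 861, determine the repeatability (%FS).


Repeatability = (spread / full scale) * 100%.
R = (2.8 / 861) * 100
R = 0.325 %FS

0.325 %FS


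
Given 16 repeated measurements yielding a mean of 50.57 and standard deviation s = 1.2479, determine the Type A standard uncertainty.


The standard uncertainty for Type A evaluation is u = s / sqrt(n).
u = 1.2479 / sqrt(16)
u = 1.2479 / 4.0
u = 0.312

0.312


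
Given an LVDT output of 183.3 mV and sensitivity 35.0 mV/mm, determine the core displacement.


Displacement = Vout / sensitivity.
d = 183.3 / 35.0
d = 5.237 mm

5.237 mm


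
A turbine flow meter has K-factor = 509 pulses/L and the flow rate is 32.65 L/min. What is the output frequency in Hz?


Frequency = K * Q / 60 (converting L/min to L/s).
f = 509 * 32.65 / 60
f = 16618.85 / 60
f = 276.98 Hz

276.98 Hz


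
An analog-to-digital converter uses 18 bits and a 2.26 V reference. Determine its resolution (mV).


The resolution (LSB) of an ADC is Vref / 2^n.
LSB = 2.26 / 2^18
LSB = 2.26 / 262144
LSB = 8.62e-06 V = 0.00862122 mV

0.00862122 mV


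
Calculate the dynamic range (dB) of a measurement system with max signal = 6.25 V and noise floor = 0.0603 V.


Dynamic range = 20 * log10(Vmax / Vnoise).
DR = 20 * log10(6.25 / 0.0603)
DR = 20 * log10(103.65)
DR = 40.31 dB

40.31 dB


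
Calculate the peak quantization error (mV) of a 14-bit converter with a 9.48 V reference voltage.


The maximum quantization error is +/- LSB/2.
LSB = Vref / 2^n = 9.48 / 16384 = 0.00057861 V
Max error = LSB / 2 = 0.00057861 / 2 = 0.00028931 V
Max error = 0.2893 mV

0.2893 mV


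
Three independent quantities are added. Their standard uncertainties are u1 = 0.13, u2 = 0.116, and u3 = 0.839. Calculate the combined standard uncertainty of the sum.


For a sum of independent quantities, uc = sqrt(u1^2 + u2^2 + u3^2).
uc = sqrt(0.13^2 + 0.116^2 + 0.839^2)
uc = sqrt(0.0169 + 0.013456 + 0.703921)
uc = 0.8569

0.8569


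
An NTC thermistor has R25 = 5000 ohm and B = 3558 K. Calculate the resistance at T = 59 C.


NTC thermistor equation: Rt = R25 * exp(B * (1/T - 1/T25)).
T in Kelvin: 332.15 K, T25 = 298.15 K
1/T - 1/T25 = 1/332.15 - 1/298.15 = -0.00034333
B * (1/T - 1/T25) = 3558 * -0.00034333 = -1.2216
Rt = 5000 * exp(-1.2216) = 1473.8 ohm

1473.8 ohm


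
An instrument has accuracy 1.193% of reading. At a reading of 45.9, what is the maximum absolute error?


Absolute error = (accuracy% / 100) * reading.
Error = (1.193 / 100) * 45.9
Error = 0.01193 * 45.9
Error = 0.5476

0.5476


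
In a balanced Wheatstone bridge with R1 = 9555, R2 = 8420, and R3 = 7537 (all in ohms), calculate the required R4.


At balance: R1*R4 = R2*R3, so R4 = R2*R3/R1.
R4 = 8420 * 7537 / 9555
R4 = 63461540 / 9555
R4 = 6641.71 ohm

6641.71 ohm


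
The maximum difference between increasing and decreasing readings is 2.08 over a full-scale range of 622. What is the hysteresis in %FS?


Hysteresis = (max difference / full scale) * 100%.
H = (2.08 / 622) * 100
H = 0.334 %FS

0.334 %FS


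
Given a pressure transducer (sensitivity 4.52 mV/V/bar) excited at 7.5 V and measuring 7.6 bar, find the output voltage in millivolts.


Output = sensitivity * Vex * P.
Vout = 4.52 * 7.5 * 7.6
Vout = 33.9 * 7.6
Vout = 257.64 mV

257.64 mV


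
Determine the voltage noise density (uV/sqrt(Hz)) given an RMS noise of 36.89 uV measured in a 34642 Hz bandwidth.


Noise spectral density = Vrms / sqrt(BW).
NSD = 36.89 / sqrt(34642)
NSD = 36.89 / 186.1236
NSD = 0.1982 uV/sqrt(Hz)

0.1982 uV/sqrt(Hz)


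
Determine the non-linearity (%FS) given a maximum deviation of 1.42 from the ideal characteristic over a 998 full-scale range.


Linearity error = (max deviation / full scale) * 100%.
Linearity = (1.42 / 998) * 100
Linearity = 0.142 %FS

0.142 %FS


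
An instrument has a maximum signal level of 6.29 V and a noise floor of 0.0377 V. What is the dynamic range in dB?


Dynamic range = 20 * log10(Vmax / Vnoise).
DR = 20 * log10(6.29 / 0.0377)
DR = 20 * log10(166.84)
DR = 44.45 dB

44.45 dB


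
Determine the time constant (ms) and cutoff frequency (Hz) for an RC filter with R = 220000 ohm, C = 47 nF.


Time constant: tau = R * C.
tau = 220000 * 4.70e-08 = 0.01034 s
tau = 10.34 ms
Cutoff frequency: fc = 1 / (2*pi*R*C).
fc = 1 / (2*pi*0.01034) = 15.39 Hz

tau = 10.34 ms, fc = 15.39 Hz


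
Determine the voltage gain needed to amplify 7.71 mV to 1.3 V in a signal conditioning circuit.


Gain = Vout / Vin (converting to same units).
G = 1.3 V / 7.71 mV
G = 1300.0 mV / 7.71 mV
G = 168.61

168.61


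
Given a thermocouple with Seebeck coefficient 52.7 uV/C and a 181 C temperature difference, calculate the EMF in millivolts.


The thermocouple output V = sensitivity * dT.
V = 52.7 uV/C * 181 C
V = 9538.7 uV
V = 9.539 mV

9.539 mV


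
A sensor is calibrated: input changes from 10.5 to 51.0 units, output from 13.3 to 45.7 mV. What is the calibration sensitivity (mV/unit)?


Sensitivity = (y2 - y1) / (x2 - x1).
S = (45.7 - 13.3) / (51.0 - 10.5)
S = 32.4 / 40.5
S = 0.8 mV/unit

0.8 mV/unit


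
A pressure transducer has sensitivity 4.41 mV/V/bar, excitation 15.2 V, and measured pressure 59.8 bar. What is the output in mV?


Output = sensitivity * Vex * P.
Vout = 4.41 * 15.2 * 59.8
Vout = 67.032 * 59.8
Vout = 4008.51 mV

4008.51 mV


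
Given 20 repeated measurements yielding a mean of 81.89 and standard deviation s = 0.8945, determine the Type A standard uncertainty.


The standard uncertainty for Type A evaluation is u = s / sqrt(n).
u = 0.8945 / sqrt(20)
u = 0.8945 / 4.4721
u = 0.2

0.2
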